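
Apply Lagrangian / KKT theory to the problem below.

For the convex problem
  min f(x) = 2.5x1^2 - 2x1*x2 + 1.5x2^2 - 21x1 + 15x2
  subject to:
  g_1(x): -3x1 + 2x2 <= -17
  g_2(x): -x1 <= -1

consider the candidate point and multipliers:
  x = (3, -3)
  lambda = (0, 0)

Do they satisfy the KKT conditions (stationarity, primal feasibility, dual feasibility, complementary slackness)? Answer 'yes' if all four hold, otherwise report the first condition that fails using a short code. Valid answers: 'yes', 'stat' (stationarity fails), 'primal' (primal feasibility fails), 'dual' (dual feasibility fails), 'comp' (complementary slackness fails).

Gradient of f: grad f(x) = Q x + c = (0, 0)
Constraint values g_i(x) = a_i^T x - b_i:
  g_1((3, -3)) = 2
  g_2((3, -3)) = -2
Stationarity residual: grad f(x) + sum_i lambda_i a_i = (0, 0)
  -> stationarity OK
Primal feasibility (all g_i <= 0): FAILS
Dual feasibility (all lambda_i >= 0): OK
Complementary slackness (lambda_i * g_i(x) = 0 for all i): OK

Verdict: the first failing condition is primal_feasibility -> primal.

primal


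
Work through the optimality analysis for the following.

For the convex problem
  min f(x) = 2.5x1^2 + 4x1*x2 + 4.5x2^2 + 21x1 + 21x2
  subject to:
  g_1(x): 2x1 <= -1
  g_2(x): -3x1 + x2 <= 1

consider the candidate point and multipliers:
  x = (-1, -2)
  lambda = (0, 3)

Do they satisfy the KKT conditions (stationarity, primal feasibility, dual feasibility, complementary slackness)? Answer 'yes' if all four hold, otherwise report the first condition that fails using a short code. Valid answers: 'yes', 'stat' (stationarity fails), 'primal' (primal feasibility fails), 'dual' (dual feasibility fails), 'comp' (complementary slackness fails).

Gradient of f: grad f(x) = Q x + c = (8, -1)
Constraint values g_i(x) = a_i^T x - b_i:
  g_1((-1, -2)) = -1
  g_2((-1, -2)) = 0
Stationarity residual: grad f(x) + sum_i lambda_i a_i = (-1, 2)
  -> stationarity FAILS
Primal feasibility (all g_i <= 0): OK
Dual feasibility (all lambda_i >= 0): OK
Complementary slackness (lambda_i * g_i(x) = 0 for all i): OK

Verdict: the first failing condition is stationarity -> stat.

stat


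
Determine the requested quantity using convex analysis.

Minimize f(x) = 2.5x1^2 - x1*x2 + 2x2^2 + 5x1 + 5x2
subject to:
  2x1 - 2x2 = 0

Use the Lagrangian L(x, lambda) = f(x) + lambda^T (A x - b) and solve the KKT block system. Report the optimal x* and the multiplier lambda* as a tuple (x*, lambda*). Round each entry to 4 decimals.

Form the Lagrangian:
  L(x, lambda) = (1/2) x^T Q x + c^T x + lambda^T (A x - b)
Stationarity (grad_x L = 0): Q x + c + A^T lambda = 0.
Primal feasibility: A x = b.

This gives the KKT block system:
  [ Q   A^T ] [ x     ]   [-c ]
  [ A    0  ] [ lambda ] = [ b ]

Solving the linear system:
  x*      = (-1.4286, -1.4286)
  lambda* = (0.3571)
  f(x*)   = -7.1429

x* = (-1.4286, -1.4286), lambda* = (0.3571)


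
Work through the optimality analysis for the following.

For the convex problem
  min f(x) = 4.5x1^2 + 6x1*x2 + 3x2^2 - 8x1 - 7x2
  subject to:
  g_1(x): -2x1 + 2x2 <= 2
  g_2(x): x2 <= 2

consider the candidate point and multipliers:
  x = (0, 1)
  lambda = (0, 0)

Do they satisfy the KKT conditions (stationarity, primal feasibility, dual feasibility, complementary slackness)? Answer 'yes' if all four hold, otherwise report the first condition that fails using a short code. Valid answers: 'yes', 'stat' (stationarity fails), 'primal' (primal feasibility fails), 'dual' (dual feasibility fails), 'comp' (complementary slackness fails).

Gradient of f: grad f(x) = Q x + c = (-2, -1)
Constraint values g_i(x) = a_i^T x - b_i:
  g_1((0, 1)) = 0
  g_2((0, 1)) = -1
Stationarity residual: grad f(x) + sum_i lambda_i a_i = (-2, -1)
  -> stationarity FAILS
Primal feasibility (all g_i <= 0): OK
Dual feasibility (all lambda_i >= 0): OK
Complementary slackness (lambda_i * g_i(x) = 0 for all i): OK

Verdict: the first failing condition is stationarity -> stat.

stat


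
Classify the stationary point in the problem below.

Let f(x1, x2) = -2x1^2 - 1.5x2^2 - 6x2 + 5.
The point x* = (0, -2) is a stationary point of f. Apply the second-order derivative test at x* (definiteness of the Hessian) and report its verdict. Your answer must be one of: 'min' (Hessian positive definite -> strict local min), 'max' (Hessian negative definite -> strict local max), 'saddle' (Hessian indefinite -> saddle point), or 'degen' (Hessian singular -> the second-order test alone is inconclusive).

Compute the Hessian H = grad^2 f:
  H = [[-4, 0], [0, -3]]
Verify stationarity: grad f(x*) = H x* + g = (0, 0).
Eigenvalues of H: -4, -3.
Both eigenvalues < 0, so H is negative definite -> x* is a strict local max.

max


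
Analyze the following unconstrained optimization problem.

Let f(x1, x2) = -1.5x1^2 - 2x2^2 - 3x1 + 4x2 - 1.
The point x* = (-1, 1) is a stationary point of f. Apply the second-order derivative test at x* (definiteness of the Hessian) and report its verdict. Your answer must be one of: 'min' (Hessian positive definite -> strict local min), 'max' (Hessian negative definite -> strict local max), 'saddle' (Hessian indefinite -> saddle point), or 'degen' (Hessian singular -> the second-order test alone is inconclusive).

Compute the Hessian H = grad^2 f:
  H = [[-3, 0], [0, -4]]
Verify stationarity: grad f(x*) = H x* + g = (0, 0).
Eigenvalues of H: -4, -3.
Both eigenvalues < 0, so H is negative definite -> x* is a strict local max.

max


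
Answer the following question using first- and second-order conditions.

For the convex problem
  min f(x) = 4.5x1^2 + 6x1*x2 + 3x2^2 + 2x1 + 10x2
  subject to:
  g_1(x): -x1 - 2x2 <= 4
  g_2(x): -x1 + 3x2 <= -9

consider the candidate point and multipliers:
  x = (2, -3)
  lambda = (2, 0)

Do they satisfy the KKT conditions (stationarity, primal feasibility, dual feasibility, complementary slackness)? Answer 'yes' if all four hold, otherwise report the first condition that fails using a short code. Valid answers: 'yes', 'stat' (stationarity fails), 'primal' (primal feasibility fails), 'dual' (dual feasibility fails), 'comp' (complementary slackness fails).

Gradient of f: grad f(x) = Q x + c = (2, 4)
Constraint values g_i(x) = a_i^T x - b_i:
  g_1((2, -3)) = 0
  g_2((2, -3)) = -2
Stationarity residual: grad f(x) + sum_i lambda_i a_i = (0, 0)
  -> stationarity OK
Primal feasibility (all g_i <= 0): OK
Dual feasibility (all lambda_i >= 0): OK
Complementary slackness (lambda_i * g_i(x) = 0 for all i): OK

Verdict: yes, KKT holds.

yes


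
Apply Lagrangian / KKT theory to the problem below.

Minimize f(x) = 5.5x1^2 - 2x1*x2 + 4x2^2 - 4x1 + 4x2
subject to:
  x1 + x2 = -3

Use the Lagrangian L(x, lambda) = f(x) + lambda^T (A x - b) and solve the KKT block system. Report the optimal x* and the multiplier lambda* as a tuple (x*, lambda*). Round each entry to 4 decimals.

Form the Lagrangian:
  L(x, lambda) = (1/2) x^T Q x + c^T x + lambda^T (A x - b)
Stationarity (grad_x L = 0): Q x + c + A^T lambda = 0.
Primal feasibility: A x = b.

This gives the KKT block system:
  [ Q   A^T ] [ x     ]   [-c ]
  [ A    0  ] [ lambda ] = [ b ]

Solving the linear system:
  x*      = (-0.9565, -2.0435)
  lambda* = (10.4348)
  f(x*)   = 13.4783

x* = (-0.9565, -2.0435), lambda* = (10.4348)


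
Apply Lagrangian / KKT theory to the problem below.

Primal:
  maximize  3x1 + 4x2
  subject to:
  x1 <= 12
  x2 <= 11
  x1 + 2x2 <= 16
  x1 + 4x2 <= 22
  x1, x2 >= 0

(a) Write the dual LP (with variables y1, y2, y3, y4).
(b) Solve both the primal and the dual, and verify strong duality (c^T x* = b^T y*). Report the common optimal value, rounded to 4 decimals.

The standard primal-dual pair for 'max c^T x s.t. A x <= b, x >= 0' is:
  Dual:  min b^T y  s.t.  A^T y >= c,  y >= 0.

So the dual LP is:
  minimize  12y1 + 11y2 + 16y3 + 22y4
  subject to:
    y1 + y3 + y4 >= 3
    y2 + 2y3 + 4y4 >= 4
    y1, y2, y3, y4 >= 0

Solving the primal: x* = (12, 2).
  primal value c^T x* = 44.
Solving the dual: y* = (1, 0, 2, 0).
  dual value b^T y* = 44.
Strong duality: c^T x* = b^T y*. Confirmed.

44


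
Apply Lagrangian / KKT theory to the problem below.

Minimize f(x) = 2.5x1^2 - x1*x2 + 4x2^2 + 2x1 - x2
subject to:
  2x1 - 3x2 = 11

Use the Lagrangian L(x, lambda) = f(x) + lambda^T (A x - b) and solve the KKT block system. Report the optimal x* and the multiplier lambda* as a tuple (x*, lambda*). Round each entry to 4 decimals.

Form the Lagrangian:
  L(x, lambda) = (1/2) x^T Q x + c^T x + lambda^T (A x - b)
Stationarity (grad_x L = 0): Q x + c + A^T lambda = 0.
Primal feasibility: A x = b.

This gives the KKT block system:
  [ Q   A^T ] [ x     ]   [-c ]
  [ A    0  ] [ lambda ] = [ b ]

Solving the linear system:
  x*      = (2.0154, -2.3231)
  lambda* = (-7.2)
  f(x*)   = 42.7769

x* = (2.0154, -2.3231), lambda* = (-7.2)


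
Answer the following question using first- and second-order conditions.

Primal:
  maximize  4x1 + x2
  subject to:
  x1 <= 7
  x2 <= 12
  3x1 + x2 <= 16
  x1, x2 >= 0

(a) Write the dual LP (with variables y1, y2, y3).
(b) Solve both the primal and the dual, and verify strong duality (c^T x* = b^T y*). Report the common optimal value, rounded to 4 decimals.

The standard primal-dual pair for 'max c^T x s.t. A x <= b, x >= 0' is:
  Dual:  min b^T y  s.t.  A^T y >= c,  y >= 0.

So the dual LP is:
  minimize  7y1 + 12y2 + 16y3
  subject to:
    y1 + 3y3 >= 4
    y2 + y3 >= 1
    y1, y2, y3 >= 0

Solving the primal: x* = (5.3333, 0).
  primal value c^T x* = 21.3333.
Solving the dual: y* = (0, 0, 1.3333).
  dual value b^T y* = 21.3333.
Strong duality: c^T x* = b^T y*. Confirmed.

21.3333


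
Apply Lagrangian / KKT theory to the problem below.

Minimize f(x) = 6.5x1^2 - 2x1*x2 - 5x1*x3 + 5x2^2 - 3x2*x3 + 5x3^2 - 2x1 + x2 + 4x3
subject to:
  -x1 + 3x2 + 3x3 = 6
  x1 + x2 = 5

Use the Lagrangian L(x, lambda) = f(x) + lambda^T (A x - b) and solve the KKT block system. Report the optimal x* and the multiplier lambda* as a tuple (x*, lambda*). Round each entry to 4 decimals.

Form the Lagrangian:
  L(x, lambda) = (1/2) x^T Q x + c^T x + lambda^T (A x - b)
Stationarity (grad_x L = 0): Q x + c + A^T lambda = 0.
Primal feasibility: A x = b.

This gives the KKT block system:
  [ Q   A^T ] [ x     ]   [-c ]
  [ A    0  ] [ lambda ] = [ b ]

Solving the linear system:
  x*      = (2.831, 2.169, 0.7746)
  lambda* = (2.9718, -23.6197)
  f(x*)   = 49.9366

x* = (2.831, 2.169, 0.7746), lambda* = (2.9718, -23.6197)


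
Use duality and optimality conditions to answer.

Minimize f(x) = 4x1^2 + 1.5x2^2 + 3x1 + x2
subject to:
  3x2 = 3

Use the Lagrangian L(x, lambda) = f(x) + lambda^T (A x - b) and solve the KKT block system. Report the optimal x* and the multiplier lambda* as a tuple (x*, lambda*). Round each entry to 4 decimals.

Form the Lagrangian:
  L(x, lambda) = (1/2) x^T Q x + c^T x + lambda^T (A x - b)
Stationarity (grad_x L = 0): Q x + c + A^T lambda = 0.
Primal feasibility: A x = b.

This gives the KKT block system:
  [ Q   A^T ] [ x     ]   [-c ]
  [ A    0  ] [ lambda ] = [ b ]

Solving the linear system:
  x*      = (-0.375, 1)
  lambda* = (-1.3333)
  f(x*)   = 1.9375

x* = (-0.375, 1), lambda* = (-1.3333)


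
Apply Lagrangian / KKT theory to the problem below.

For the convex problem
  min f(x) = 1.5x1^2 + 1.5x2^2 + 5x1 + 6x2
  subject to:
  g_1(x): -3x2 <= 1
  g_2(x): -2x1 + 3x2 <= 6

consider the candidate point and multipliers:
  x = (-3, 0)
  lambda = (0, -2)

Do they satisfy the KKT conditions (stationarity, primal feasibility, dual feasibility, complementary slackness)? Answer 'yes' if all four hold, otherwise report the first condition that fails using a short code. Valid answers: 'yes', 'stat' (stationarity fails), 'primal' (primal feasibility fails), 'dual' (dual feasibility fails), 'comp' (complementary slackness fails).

Gradient of f: grad f(x) = Q x + c = (-4, 6)
Constraint values g_i(x) = a_i^T x - b_i:
  g_1((-3, 0)) = -1
  g_2((-3, 0)) = 0
Stationarity residual: grad f(x) + sum_i lambda_i a_i = (0, 0)
  -> stationarity OK
Primal feasibility (all g_i <= 0): OK
Dual feasibility (all lambda_i >= 0): FAILS
Complementary slackness (lambda_i * g_i(x) = 0 for all i): OK

Verdict: the first failing condition is dual_feasibility -> dual.

dual


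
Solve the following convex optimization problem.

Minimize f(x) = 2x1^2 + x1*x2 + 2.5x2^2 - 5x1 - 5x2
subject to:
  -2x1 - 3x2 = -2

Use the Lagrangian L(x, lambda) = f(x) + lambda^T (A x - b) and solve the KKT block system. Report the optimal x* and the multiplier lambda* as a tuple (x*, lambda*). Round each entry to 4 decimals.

Form the Lagrangian:
  L(x, lambda) = (1/2) x^T Q x + c^T x + lambda^T (A x - b)
Stationarity (grad_x L = 0): Q x + c + A^T lambda = 0.
Primal feasibility: A x = b.

This gives the KKT block system:
  [ Q   A^T ] [ x     ]   [-c ]
  [ A    0  ] [ lambda ] = [ b ]

Solving the linear system:
  x*      = (0.6591, 0.2273)
  lambda* = (-1.0682)
  f(x*)   = -3.2841

x* = (0.6591, 0.2273), lambda* = (-1.0682)


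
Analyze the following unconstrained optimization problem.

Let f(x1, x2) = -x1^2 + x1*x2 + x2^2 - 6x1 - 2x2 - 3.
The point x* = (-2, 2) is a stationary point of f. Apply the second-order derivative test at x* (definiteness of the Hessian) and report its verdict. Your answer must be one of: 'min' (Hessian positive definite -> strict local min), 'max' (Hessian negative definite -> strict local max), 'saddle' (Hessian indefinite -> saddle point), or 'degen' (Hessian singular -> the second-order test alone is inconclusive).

Compute the Hessian H = grad^2 f:
  H = [[-2, 1], [1, 2]]
Verify stationarity: grad f(x*) = H x* + g = (0, 0).
Eigenvalues of H: -2.2361, 2.2361.
Eigenvalues have mixed signs, so H is indefinite -> x* is a saddle point.

saddle


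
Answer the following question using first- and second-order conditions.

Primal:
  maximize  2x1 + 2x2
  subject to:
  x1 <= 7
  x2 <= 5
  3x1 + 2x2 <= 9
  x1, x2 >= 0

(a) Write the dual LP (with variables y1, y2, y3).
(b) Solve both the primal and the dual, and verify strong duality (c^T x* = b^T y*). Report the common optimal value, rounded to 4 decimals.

The standard primal-dual pair for 'max c^T x s.t. A x <= b, x >= 0' is:
  Dual:  min b^T y  s.t.  A^T y >= c,  y >= 0.

So the dual LP is:
  minimize  7y1 + 5y2 + 9y3
  subject to:
    y1 + 3y3 >= 2
    y2 + 2y3 >= 2
    y1, y2, y3 >= 0

Solving the primal: x* = (0, 4.5).
  primal value c^T x* = 9.
Solving the dual: y* = (0, 0, 1).
  dual value b^T y* = 9.
Strong duality: c^T x* = b^T y*. Confirmed.

9


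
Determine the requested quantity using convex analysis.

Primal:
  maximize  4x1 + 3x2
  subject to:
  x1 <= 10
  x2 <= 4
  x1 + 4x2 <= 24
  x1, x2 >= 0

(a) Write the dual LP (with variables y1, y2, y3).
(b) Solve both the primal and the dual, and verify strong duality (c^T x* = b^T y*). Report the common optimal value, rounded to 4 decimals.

The standard primal-dual pair for 'max c^T x s.t. A x <= b, x >= 0' is:
  Dual:  min b^T y  s.t.  A^T y >= c,  y >= 0.

So the dual LP is:
  minimize  10y1 + 4y2 + 24y3
  subject to:
    y1 + y3 >= 4
    y2 + 4y3 >= 3
    y1, y2, y3 >= 0

Solving the primal: x* = (10, 3.5).
  primal value c^T x* = 50.5.
Solving the dual: y* = (3.25, 0, 0.75).
  dual value b^T y* = 50.5.
Strong duality: c^T x* = b^T y*. Confirmed.

50.5


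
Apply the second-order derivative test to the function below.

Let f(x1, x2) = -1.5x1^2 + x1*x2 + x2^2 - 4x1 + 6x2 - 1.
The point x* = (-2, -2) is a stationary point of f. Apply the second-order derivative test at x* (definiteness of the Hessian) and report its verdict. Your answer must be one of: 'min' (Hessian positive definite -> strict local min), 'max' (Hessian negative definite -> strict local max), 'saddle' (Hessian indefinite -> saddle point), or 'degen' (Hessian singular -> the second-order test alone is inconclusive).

Compute the Hessian H = grad^2 f:
  H = [[-3, 1], [1, 2]]
Verify stationarity: grad f(x*) = H x* + g = (0, 0).
Eigenvalues of H: -3.1926, 2.1926.
Eigenvalues have mixed signs, so H is indefinite -> x* is a saddle point.

saddle


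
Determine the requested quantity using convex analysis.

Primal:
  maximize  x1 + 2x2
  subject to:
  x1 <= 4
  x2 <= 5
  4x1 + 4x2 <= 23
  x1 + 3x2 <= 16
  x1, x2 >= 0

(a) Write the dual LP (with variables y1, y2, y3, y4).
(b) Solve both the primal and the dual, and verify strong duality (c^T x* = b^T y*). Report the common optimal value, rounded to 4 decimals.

The standard primal-dual pair for 'max c^T x s.t. A x <= b, x >= 0' is:
  Dual:  min b^T y  s.t.  A^T y >= c,  y >= 0.

So the dual LP is:
  minimize  4y1 + 5y2 + 23y3 + 16y4
  subject to:
    y1 + 4y3 + y4 >= 1
    y2 + 4y3 + 3y4 >= 2
    y1, y2, y3, y4 >= 0

Solving the primal: x* = (0.75, 5).
  primal value c^T x* = 10.75.
Solving the dual: y* = (0, 1, 0.25, 0).
  dual value b^T y* = 10.75.
Strong duality: c^T x* = b^T y*. Confirmed.

10.75


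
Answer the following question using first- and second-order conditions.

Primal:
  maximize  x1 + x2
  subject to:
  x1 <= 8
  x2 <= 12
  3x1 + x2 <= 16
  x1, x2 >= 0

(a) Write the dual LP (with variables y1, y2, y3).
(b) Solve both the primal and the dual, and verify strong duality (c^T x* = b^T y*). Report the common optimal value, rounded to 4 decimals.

The standard primal-dual pair for 'max c^T x s.t. A x <= b, x >= 0' is:
  Dual:  min b^T y  s.t.  A^T y >= c,  y >= 0.

So the dual LP is:
  minimize  8y1 + 12y2 + 16y3
  subject to:
    y1 + 3y3 >= 1
    y2 + y3 >= 1
    y1, y2, y3 >= 0

Solving the primal: x* = (1.3333, 12).
  primal value c^T x* = 13.3333.
Solving the dual: y* = (0, 0.6667, 0.3333).
  dual value b^T y* = 13.3333.
Strong duality: c^T x* = b^T y*. Confirmed.

13.3333


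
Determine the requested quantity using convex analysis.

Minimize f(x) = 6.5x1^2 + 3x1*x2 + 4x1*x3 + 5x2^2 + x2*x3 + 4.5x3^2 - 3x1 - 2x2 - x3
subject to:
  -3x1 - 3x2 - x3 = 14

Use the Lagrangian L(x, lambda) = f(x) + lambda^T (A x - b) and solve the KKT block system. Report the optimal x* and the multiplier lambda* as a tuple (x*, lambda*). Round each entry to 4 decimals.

Form the Lagrangian:
  L(x, lambda) = (1/2) x^T Q x + c^T x + lambda^T (A x - b)
Stationarity (grad_x L = 0): Q x + c + A^T lambda = 0.
Primal feasibility: A x = b.

This gives the KKT block system:
  [ Q   A^T ] [ x     ]   [-c ]
  [ A    0  ] [ lambda ] = [ b ]

Solving the linear system:
  x*      = (-1.8377, -2.8024, -0.0799)
  lambda* = (-11.8722)
  f(x*)   = 88.704

x* = (-1.8377, -2.8024, -0.0799), lambda* = (-11.8722)


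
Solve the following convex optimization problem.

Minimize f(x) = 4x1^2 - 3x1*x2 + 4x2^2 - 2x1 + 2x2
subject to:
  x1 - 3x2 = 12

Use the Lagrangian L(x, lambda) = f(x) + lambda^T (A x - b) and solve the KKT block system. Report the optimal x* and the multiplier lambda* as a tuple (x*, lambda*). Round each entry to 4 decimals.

Form the Lagrangian:
  L(x, lambda) = (1/2) x^T Q x + c^T x + lambda^T (A x - b)
Stationarity (grad_x L = 0): Q x + c + A^T lambda = 0.
Primal feasibility: A x = b.

This gives the KKT block system:
  [ Q   A^T ] [ x     ]   [-c ]
  [ A    0  ] [ lambda ] = [ b ]

Solving the linear system:
  x*      = (0, -4)
  lambda* = (-10)
  f(x*)   = 56

x* = (0, -4), lambda* = (-10)


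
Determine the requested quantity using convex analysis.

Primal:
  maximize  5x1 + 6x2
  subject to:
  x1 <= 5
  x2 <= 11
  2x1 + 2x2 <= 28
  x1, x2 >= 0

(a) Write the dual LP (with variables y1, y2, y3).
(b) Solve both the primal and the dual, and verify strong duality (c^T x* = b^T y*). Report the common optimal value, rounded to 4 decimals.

The standard primal-dual pair for 'max c^T x s.t. A x <= b, x >= 0' is:
  Dual:  min b^T y  s.t.  A^T y >= c,  y >= 0.

So the dual LP is:
  minimize  5y1 + 11y2 + 28y3
  subject to:
    y1 + 2y3 >= 5
    y2 + 2y3 >= 6
    y1, y2, y3 >= 0

Solving the primal: x* = (3, 11).
  primal value c^T x* = 81.
Solving the dual: y* = (0, 1, 2.5).
  dual value b^T y* = 81.
Strong duality: c^T x* = b^T y*. Confirmed.

81


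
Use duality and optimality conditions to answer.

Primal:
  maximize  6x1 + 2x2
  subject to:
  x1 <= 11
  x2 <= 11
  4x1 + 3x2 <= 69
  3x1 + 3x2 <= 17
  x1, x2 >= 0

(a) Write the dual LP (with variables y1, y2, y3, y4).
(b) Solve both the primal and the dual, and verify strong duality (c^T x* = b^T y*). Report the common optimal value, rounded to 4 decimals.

The standard primal-dual pair for 'max c^T x s.t. A x <= b, x >= 0' is:
  Dual:  min b^T y  s.t.  A^T y >= c,  y >= 0.

So the dual LP is:
  minimize  11y1 + 11y2 + 69y3 + 17y4
  subject to:
    y1 + 4y3 + 3y4 >= 6
    y2 + 3y3 + 3y4 >= 2
    y1, y2, y3, y4 >= 0

Solving the primal: x* = (5.6667, 0).
  primal value c^T x* = 34.
Solving the dual: y* = (0, 0, 0, 2).
  dual value b^T y* = 34.
Strong duality: c^T x* = b^T y*. Confirmed.

34


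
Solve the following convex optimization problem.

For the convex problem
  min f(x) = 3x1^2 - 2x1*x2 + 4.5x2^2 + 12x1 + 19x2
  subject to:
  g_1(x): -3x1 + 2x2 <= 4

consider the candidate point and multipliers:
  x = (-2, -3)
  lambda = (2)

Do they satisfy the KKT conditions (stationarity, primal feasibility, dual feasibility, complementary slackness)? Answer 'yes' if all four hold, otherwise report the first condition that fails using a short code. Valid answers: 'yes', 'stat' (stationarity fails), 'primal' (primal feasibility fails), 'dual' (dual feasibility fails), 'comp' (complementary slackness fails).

Gradient of f: grad f(x) = Q x + c = (6, -4)
Constraint values g_i(x) = a_i^T x - b_i:
  g_1((-2, -3)) = -4
Stationarity residual: grad f(x) + sum_i lambda_i a_i = (0, 0)
  -> stationarity OK
Primal feasibility (all g_i <= 0): OK
Dual feasibility (all lambda_i >= 0): OK
Complementary slackness (lambda_i * g_i(x) = 0 for all i): FAILS

Verdict: the first failing condition is complementary_slackness -> comp.

comp


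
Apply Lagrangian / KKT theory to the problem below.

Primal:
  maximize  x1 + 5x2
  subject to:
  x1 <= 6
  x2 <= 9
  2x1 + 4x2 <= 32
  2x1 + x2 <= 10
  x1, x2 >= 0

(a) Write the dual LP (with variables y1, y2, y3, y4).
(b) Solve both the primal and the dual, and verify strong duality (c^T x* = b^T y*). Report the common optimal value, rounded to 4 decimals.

The standard primal-dual pair for 'max c^T x s.t. A x <= b, x >= 0' is:
  Dual:  min b^T y  s.t.  A^T y >= c,  y >= 0.

So the dual LP is:
  minimize  6y1 + 9y2 + 32y3 + 10y4
  subject to:
    y1 + 2y3 + 2y4 >= 1
    y2 + 4y3 + y4 >= 5
    y1, y2, y3, y4 >= 0

Solving the primal: x* = (0, 8).
  primal value c^T x* = 40.
Solving the dual: y* = (0, 0, 1.25, 0).
  dual value b^T y* = 40.
Strong duality: c^T x* = b^T y*. Confirmed.

40


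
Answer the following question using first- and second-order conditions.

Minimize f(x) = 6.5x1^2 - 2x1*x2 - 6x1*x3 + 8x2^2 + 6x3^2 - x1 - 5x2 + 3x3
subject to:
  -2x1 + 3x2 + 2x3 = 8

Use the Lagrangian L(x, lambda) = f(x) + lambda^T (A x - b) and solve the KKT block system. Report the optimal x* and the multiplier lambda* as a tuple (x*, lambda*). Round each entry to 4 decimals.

Form the Lagrangian:
  L(x, lambda) = (1/2) x^T Q x + c^T x + lambda^T (A x - b)
Stationarity (grad_x L = 0): Q x + c + A^T lambda = 0.
Primal feasibility: A x = b.

This gives the KKT block system:
  [ Q   A^T ] [ x     ]   [-c ]
  [ A    0  ] [ lambda ] = [ b ]

Solving the linear system:
  x*      = (-0.5057, 1.766, 0.8453)
  lambda* = (-8.089)
  f(x*)   = 29.462

x* = (-0.5057, 1.766, 0.8453), lambda* = (-8.089)


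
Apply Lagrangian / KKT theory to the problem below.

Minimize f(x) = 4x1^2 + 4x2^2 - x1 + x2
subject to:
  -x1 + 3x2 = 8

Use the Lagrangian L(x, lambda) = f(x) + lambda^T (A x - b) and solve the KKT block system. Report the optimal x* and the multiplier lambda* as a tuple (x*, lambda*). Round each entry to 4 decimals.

Form the Lagrangian:
  L(x, lambda) = (1/2) x^T Q x + c^T x + lambda^T (A x - b)
Stationarity (grad_x L = 0): Q x + c + A^T lambda = 0.
Primal feasibility: A x = b.

This gives the KKT block system:
  [ Q   A^T ] [ x     ]   [-c ]
  [ A    0  ] [ lambda ] = [ b ]

Solving the linear system:
  x*      = (-0.725, 2.425)
  lambda* = (-6.8)
  f(x*)   = 28.775

x* = (-0.725, 2.425), lambda* = (-6.8)


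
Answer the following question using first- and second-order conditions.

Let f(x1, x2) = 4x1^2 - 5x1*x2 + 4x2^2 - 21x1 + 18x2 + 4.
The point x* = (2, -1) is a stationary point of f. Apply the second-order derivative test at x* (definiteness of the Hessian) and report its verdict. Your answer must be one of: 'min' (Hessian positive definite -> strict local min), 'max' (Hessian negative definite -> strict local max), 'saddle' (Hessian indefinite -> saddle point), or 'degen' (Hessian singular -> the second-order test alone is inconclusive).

Compute the Hessian H = grad^2 f:
  H = [[8, -5], [-5, 8]]
Verify stationarity: grad f(x*) = H x* + g = (0, 0).
Eigenvalues of H: 3, 13.
Both eigenvalues > 0, so H is positive definite -> x* is a strict local min.

min


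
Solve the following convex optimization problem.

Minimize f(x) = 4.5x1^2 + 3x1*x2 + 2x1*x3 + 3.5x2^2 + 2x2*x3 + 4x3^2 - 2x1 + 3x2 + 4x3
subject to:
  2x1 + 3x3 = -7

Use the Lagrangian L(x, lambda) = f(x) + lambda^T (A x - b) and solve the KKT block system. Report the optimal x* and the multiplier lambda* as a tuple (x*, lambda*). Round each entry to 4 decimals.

Form the Lagrangian:
  L(x, lambda) = (1/2) x^T Q x + c^T x + lambda^T (A x - b)
Stationarity (grad_x L = 0): Q x + c + A^T lambda = 0.
Primal feasibility: A x = b.

This gives the KKT block system:
  [ Q   A^T ] [ x     ]   [-c ]
  [ A    0  ] [ lambda ] = [ b ]

Solving the linear system:
  x*      = (-0.3696, 0.3261, -2.087)
  lambda* = (4.2609)
  f(x*)   = 11.5978

x* = (-0.3696, 0.3261, -2.087), lambda* = (4.2609)


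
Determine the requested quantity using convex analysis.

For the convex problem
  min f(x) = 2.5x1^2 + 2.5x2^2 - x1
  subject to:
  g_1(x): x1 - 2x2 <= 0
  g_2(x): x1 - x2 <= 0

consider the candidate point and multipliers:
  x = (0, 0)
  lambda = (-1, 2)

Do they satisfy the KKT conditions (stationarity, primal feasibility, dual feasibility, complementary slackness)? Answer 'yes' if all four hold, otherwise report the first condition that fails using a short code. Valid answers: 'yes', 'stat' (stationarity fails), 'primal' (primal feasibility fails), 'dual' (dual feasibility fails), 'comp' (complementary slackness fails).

Gradient of f: grad f(x) = Q x + c = (-1, 0)
Constraint values g_i(x) = a_i^T x - b_i:
  g_1((0, 0)) = 0
  g_2((0, 0)) = 0
Stationarity residual: grad f(x) + sum_i lambda_i a_i = (0, 0)
  -> stationarity OK
Primal feasibility (all g_i <= 0): OK
Dual feasibility (all lambda_i >= 0): FAILS
Complementary slackness (lambda_i * g_i(x) = 0 for all i): OK

Verdict: the first failing condition is dual_feasibility -> dual.

dual


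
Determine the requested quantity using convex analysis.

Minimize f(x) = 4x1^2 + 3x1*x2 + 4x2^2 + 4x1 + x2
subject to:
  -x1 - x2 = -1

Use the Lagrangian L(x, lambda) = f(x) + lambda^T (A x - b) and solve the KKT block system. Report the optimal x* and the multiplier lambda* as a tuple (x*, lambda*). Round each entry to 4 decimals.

Form the Lagrangian:
  L(x, lambda) = (1/2) x^T Q x + c^T x + lambda^T (A x - b)
Stationarity (grad_x L = 0): Q x + c + A^T lambda = 0.
Primal feasibility: A x = b.

This gives the KKT block system:
  [ Q   A^T ] [ x     ]   [-c ]
  [ A    0  ] [ lambda ] = [ b ]

Solving the linear system:
  x*      = (0.2, 0.8)
  lambda* = (8)
  f(x*)   = 4.8

x* = (0.2, 0.8), lambda* = (8)


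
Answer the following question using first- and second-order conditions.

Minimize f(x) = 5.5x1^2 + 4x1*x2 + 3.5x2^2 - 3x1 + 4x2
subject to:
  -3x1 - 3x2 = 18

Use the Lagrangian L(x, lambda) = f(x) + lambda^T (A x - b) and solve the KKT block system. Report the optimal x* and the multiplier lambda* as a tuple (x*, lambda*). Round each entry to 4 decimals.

Form the Lagrangian:
  L(x, lambda) = (1/2) x^T Q x + c^T x + lambda^T (A x - b)
Stationarity (grad_x L = 0): Q x + c + A^T lambda = 0.
Primal feasibility: A x = b.

This gives the KKT block system:
  [ Q   A^T ] [ x     ]   [-c ]
  [ A    0  ] [ lambda ] = [ b ]

Solving the linear system:
  x*      = (-1.1, -4.9)
  lambda* = (-11.5667)
  f(x*)   = 95.95

x* = (-1.1, -4.9), lambda* = (-11.5667)


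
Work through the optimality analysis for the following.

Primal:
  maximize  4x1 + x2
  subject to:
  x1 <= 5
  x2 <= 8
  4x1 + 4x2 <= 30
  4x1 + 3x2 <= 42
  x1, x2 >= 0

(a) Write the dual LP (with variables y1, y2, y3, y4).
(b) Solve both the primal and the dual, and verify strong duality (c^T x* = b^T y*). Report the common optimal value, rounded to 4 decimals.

The standard primal-dual pair for 'max c^T x s.t. A x <= b, x >= 0' is:
  Dual:  min b^T y  s.t.  A^T y >= c,  y >= 0.

So the dual LP is:
  minimize  5y1 + 8y2 + 30y3 + 42y4
  subject to:
    y1 + 4y3 + 4y4 >= 4
    y2 + 4y3 + 3y4 >= 1
    y1, y2, y3, y4 >= 0

Solving the primal: x* = (5, 2.5).
  primal value c^T x* = 22.5.
Solving the dual: y* = (3, 0, 0.25, 0).
  dual value b^T y* = 22.5.
Strong duality: c^T x* = b^T y*. Confirmed.

22.5


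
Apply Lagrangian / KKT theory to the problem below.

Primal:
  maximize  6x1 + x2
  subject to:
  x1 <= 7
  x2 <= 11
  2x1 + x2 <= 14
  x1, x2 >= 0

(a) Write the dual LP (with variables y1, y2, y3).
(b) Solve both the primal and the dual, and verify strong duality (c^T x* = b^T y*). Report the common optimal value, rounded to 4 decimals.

The standard primal-dual pair for 'max c^T x s.t. A x <= b, x >= 0' is:
  Dual:  min b^T y  s.t.  A^T y >= c,  y >= 0.

So the dual LP is:
  minimize  7y1 + 11y2 + 14y3
  subject to:
    y1 + 2y3 >= 6
    y2 + y3 >= 1
    y1, y2, y3 >= 0

Solving the primal: x* = (7, 0).
  primal value c^T x* = 42.
Solving the dual: y* = (4, 0, 1).
  dual value b^T y* = 42.
Strong duality: c^T x* = b^T y*. Confirmed.

42


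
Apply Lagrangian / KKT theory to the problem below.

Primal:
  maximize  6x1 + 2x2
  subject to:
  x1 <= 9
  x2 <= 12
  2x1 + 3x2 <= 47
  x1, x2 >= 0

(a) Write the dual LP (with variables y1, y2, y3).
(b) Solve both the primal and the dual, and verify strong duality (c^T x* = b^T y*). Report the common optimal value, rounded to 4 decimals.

The standard primal-dual pair for 'max c^T x s.t. A x <= b, x >= 0' is:
  Dual:  min b^T y  s.t.  A^T y >= c,  y >= 0.

So the dual LP is:
  minimize  9y1 + 12y2 + 47y3
  subject to:
    y1 + 2y3 >= 6
    y2 + 3y3 >= 2
    y1, y2, y3 >= 0

Solving the primal: x* = (9, 9.6667).
  primal value c^T x* = 73.3333.
Solving the dual: y* = (4.6667, 0, 0.6667).
  dual value b^T y* = 73.3333.
Strong duality: c^T x* = b^T y*. Confirmed.

73.3333


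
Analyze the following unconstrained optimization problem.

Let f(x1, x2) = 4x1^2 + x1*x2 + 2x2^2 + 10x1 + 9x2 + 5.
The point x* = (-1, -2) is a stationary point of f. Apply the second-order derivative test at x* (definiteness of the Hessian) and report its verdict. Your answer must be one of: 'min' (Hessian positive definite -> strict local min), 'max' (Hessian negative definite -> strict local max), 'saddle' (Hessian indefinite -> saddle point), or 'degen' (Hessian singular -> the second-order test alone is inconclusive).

Compute the Hessian H = grad^2 f:
  H = [[8, 1], [1, 4]]
Verify stationarity: grad f(x*) = H x* + g = (0, 0).
Eigenvalues of H: 3.7639, 8.2361.
Both eigenvalues > 0, so H is positive definite -> x* is a strict local min.

min


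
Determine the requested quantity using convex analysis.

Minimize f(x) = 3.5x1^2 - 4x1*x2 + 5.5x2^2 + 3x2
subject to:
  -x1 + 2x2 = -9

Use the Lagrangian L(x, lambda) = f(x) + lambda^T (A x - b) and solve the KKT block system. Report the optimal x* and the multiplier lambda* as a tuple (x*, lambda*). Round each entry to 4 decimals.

Form the Lagrangian:
  L(x, lambda) = (1/2) x^T Q x + c^T x + lambda^T (A x - b)
Stationarity (grad_x L = 0): Q x + c + A^T lambda = 0.
Primal feasibility: A x = b.

This gives the KKT block system:
  [ Q   A^T ] [ x     ]   [-c ]
  [ A    0  ] [ lambda ] = [ b ]

Solving the linear system:
  x*      = (0.913, -4.0435)
  lambda* = (22.5652)
  f(x*)   = 95.4783

x* = (0.913, -4.0435), lambda* = (22.5652)


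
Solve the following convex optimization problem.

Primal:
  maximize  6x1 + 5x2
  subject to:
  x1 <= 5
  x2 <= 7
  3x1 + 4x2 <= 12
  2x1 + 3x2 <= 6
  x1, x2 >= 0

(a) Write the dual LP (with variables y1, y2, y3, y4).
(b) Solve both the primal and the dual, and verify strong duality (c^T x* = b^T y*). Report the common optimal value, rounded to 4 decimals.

The standard primal-dual pair for 'max c^T x s.t. A x <= b, x >= 0' is:
  Dual:  min b^T y  s.t.  A^T y >= c,  y >= 0.

So the dual LP is:
  minimize  5y1 + 7y2 + 12y3 + 6y4
  subject to:
    y1 + 3y3 + 2y4 >= 6
    y2 + 4y3 + 3y4 >= 5
    y1, y2, y3, y4 >= 0

Solving the primal: x* = (3, 0).
  primal value c^T x* = 18.
Solving the dual: y* = (0, 0, 0, 3).
  dual value b^T y* = 18.
Strong duality: c^T x* = b^T y*. Confirmed.

18


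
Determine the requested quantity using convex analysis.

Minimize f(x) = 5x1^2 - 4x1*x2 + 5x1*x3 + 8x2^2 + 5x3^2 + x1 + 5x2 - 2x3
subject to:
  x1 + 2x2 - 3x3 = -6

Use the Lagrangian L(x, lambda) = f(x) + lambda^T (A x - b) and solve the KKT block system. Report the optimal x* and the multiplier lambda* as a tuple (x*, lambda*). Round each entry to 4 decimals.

Form the Lagrangian:
  L(x, lambda) = (1/2) x^T Q x + c^T x + lambda^T (A x - b)
Stationarity (grad_x L = 0): Q x + c + A^T lambda = 0.
Primal feasibility: A x = b.

This gives the KKT block system:
  [ Q   A^T ] [ x     ]   [-c ]
  [ A    0  ] [ lambda ] = [ b ]

Solving the linear system:
  x*      = (-1.0964, -0.7481, 1.1358)
  lambda* = (1.2921)
  f(x*)   = 0.3221

x* = (-1.0964, -0.7481, 1.1358), lambda* = (1.2921)


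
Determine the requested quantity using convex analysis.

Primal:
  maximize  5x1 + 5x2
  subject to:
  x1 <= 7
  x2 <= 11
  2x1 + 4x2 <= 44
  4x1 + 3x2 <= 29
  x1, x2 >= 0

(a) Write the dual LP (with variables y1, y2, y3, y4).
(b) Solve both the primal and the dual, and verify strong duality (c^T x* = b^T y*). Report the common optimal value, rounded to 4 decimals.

The standard primal-dual pair for 'max c^T x s.t. A x <= b, x >= 0' is:
  Dual:  min b^T y  s.t.  A^T y >= c,  y >= 0.

So the dual LP is:
  minimize  7y1 + 11y2 + 44y3 + 29y4
  subject to:
    y1 + 2y3 + 4y4 >= 5
    y2 + 4y3 + 3y4 >= 5
    y1, y2, y3, y4 >= 0

Solving the primal: x* = (0, 9.6667).
  primal value c^T x* = 48.3333.
Solving the dual: y* = (0, 0, 0, 1.6667).
  dual value b^T y* = 48.3333.
Strong duality: c^T x* = b^T y*. Confirmed.

48.3333


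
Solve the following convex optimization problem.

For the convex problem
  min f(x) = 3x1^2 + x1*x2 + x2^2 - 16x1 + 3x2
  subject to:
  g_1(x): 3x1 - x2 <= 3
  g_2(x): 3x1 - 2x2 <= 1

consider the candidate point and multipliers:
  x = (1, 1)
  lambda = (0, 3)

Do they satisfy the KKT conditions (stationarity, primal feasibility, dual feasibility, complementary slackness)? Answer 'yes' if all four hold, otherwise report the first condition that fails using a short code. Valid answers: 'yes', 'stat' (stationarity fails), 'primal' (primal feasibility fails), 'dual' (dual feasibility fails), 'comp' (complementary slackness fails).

Gradient of f: grad f(x) = Q x + c = (-9, 6)
Constraint values g_i(x) = a_i^T x - b_i:
  g_1((1, 1)) = -1
  g_2((1, 1)) = 0
Stationarity residual: grad f(x) + sum_i lambda_i a_i = (0, 0)
  -> stationarity OK
Primal feasibility (all g_i <= 0): OK
Dual feasibility (all lambda_i >= 0): OK
Complementary slackness (lambda_i * g_i(x) = 0 for all i): OK

Verdict: yes, KKT holds.

yes


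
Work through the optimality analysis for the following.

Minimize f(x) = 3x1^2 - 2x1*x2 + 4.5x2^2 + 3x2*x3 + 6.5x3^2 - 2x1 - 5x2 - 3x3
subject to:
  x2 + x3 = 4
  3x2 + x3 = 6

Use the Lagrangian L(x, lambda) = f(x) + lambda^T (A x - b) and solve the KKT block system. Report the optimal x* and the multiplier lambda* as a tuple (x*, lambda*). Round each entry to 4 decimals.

Form the Lagrangian:
  L(x, lambda) = (1/2) x^T Q x + c^T x + lambda^T (A x - b)
Stationarity (grad_x L = 0): Q x + c + A^T lambda = 0.
Primal feasibility: A x = b.

This gives the KKT block system:
  [ Q   A^T ] [ x     ]   [-c ]
  [ A    0  ] [ lambda ] = [ b ]

Solving the linear system:
  x*      = (0.6667, 1, 3)
  lambda* = (-52.6667, 13.6667)
  f(x*)   = 56.6667

x* = (0.6667, 1, 3), lambda* = (-52.6667, 13.6667)


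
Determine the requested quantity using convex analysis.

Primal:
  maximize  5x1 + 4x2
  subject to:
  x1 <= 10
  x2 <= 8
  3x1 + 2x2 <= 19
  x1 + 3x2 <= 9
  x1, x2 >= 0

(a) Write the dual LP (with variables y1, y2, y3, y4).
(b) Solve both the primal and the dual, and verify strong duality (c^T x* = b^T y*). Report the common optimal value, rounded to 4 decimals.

The standard primal-dual pair for 'max c^T x s.t. A x <= b, x >= 0' is:
  Dual:  min b^T y  s.t.  A^T y >= c,  y >= 0.

So the dual LP is:
  minimize  10y1 + 8y2 + 19y3 + 9y4
  subject to:
    y1 + 3y3 + y4 >= 5
    y2 + 2y3 + 3y4 >= 4
    y1, y2, y3, y4 >= 0

Solving the primal: x* = (5.5714, 1.1429).
  primal value c^T x* = 32.4286.
Solving the dual: y* = (0, 0, 1.5714, 0.2857).
  dual value b^T y* = 32.4286.
Strong duality: c^T x* = b^T y*. Confirmed.

32.4286


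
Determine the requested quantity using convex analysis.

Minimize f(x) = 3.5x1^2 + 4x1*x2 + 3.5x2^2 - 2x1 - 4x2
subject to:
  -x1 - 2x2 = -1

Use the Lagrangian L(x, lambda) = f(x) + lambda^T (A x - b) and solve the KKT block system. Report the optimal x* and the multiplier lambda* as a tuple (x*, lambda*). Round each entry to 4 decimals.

Form the Lagrangian:
  L(x, lambda) = (1/2) x^T Q x + c^T x + lambda^T (A x - b)
Stationarity (grad_x L = 0): Q x + c + A^T lambda = 0.
Primal feasibility: A x = b.

This gives the KKT block system:
  [ Q   A^T ] [ x     ]   [-c ]
  [ A    0  ] [ lambda ] = [ b ]

Solving the linear system:
  x*      = (-0.0526, 0.5263)
  lambda* = (-0.2632)
  f(x*)   = -1.1316

x* = (-0.0526, 0.5263), lambda* = (-0.2632)


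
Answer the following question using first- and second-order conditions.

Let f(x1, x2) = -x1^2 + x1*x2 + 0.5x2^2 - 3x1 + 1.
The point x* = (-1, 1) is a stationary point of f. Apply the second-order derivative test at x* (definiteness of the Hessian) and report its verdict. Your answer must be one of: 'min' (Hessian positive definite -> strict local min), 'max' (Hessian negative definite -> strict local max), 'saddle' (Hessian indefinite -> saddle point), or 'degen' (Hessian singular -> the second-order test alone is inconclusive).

Compute the Hessian H = grad^2 f:
  H = [[-2, 1], [1, 1]]
Verify stationarity: grad f(x*) = H x* + g = (0, 0).
Eigenvalues of H: -2.3028, 1.3028.
Eigenvalues have mixed signs, so H is indefinite -> x* is a saddle point.

saddle


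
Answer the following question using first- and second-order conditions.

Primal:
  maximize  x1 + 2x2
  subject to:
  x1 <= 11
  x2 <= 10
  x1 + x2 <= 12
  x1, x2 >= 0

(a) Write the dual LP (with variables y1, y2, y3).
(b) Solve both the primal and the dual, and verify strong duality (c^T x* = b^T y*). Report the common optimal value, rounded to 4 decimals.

The standard primal-dual pair for 'max c^T x s.t. A x <= b, x >= 0' is:
  Dual:  min b^T y  s.t.  A^T y >= c,  y >= 0.

So the dual LP is:
  minimize  11y1 + 10y2 + 12y3
  subject to:
    y1 + y3 >= 1
    y2 + y3 >= 2
    y1, y2, y3 >= 0

Solving the primal: x* = (2, 10).
  primal value c^T x* = 22.
Solving the dual: y* = (0, 1, 1).
  dual value b^T y* = 22.
Strong duality: c^T x* = b^T y*. Confirmed.

22


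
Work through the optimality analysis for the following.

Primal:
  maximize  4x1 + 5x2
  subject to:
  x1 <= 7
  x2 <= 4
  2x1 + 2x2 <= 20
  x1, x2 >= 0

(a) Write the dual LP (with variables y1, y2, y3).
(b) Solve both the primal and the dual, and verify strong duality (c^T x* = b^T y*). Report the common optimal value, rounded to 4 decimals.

The standard primal-dual pair for 'max c^T x s.t. A x <= b, x >= 0' is:
  Dual:  min b^T y  s.t.  A^T y >= c,  y >= 0.

So the dual LP is:
  minimize  7y1 + 4y2 + 20y3
  subject to:
    y1 + 2y3 >= 4
    y2 + 2y3 >= 5
    y1, y2, y3 >= 0

Solving the primal: x* = (6, 4).
  primal value c^T x* = 44.
Solving the dual: y* = (0, 1, 2).
  dual value b^T y* = 44.
Strong duality: c^T x* = b^T y*. Confirmed.

44


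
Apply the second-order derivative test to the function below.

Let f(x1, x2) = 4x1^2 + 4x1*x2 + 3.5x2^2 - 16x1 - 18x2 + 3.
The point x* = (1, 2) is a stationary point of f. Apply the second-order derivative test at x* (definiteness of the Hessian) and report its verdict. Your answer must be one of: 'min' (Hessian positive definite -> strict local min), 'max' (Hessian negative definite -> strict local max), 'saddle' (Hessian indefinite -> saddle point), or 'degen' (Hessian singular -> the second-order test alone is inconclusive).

Compute the Hessian H = grad^2 f:
  H = [[8, 4], [4, 7]]
Verify stationarity: grad f(x*) = H x* + g = (0, 0).
Eigenvalues of H: 3.4689, 11.5311.
Both eigenvalues > 0, so H is positive definite -> x* is a strict local min.

min
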